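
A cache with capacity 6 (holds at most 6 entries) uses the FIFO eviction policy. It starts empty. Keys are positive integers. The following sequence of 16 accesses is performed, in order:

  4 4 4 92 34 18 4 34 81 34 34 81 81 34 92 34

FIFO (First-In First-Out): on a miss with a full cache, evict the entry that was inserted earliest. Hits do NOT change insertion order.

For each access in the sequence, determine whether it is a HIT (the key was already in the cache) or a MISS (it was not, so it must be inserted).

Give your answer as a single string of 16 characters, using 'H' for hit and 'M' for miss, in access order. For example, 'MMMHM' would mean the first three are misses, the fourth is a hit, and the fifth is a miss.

FIFO simulation (capacity=6):
  1. access 4: MISS. Cache (old->new): [4]
  2. access 4: HIT. Cache (old->new): [4]
  3. access 4: HIT. Cache (old->new): [4]
  4. access 92: MISS. Cache (old->new): [4 92]
  5. access 34: MISS. Cache (old->new): [4 92 34]
  6. access 18: MISS. Cache (old->new): [4 92 34 18]
  7. access 4: HIT. Cache (old->new): [4 92 34 18]
  8. access 34: HIT. Cache (old->new): [4 92 34 18]
  9. access 81: MISS. Cache (old->new): [4 92 34 18 81]
  10. access 34: HIT. Cache (old->new): [4 92 34 18 81]
  11. access 34: HIT. Cache (old->new): [4 92 34 18 81]
  12. access 81: HIT. Cache (old->new): [4 92 34 18 81]
  13. access 81: HIT. Cache (old->new): [4 92 34 18 81]
  14. access 34: HIT. Cache (old->new): [4 92 34 18 81]
  15. access 92: HIT. Cache (old->new): [4 92 34 18 81]
  16. access 34: HIT. Cache (old->new): [4 92 34 18 81]
Total: 11 hits, 5 misses, 0 evictions

Answer: MHHMMMHHMHHHHHHH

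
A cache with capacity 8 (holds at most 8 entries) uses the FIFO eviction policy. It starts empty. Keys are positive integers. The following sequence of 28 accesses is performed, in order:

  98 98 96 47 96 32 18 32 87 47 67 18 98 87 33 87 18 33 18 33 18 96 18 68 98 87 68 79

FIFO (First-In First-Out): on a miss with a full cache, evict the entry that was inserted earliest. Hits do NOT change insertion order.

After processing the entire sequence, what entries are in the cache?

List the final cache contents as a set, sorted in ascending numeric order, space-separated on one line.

Answer: 18 32 33 67 68 79 87 98

Derivation:
FIFO simulation (capacity=8):
  1. access 98: MISS. Cache (old->new): [98]
  2. access 98: HIT. Cache (old->new): [98]
  3. access 96: MISS. Cache (old->new): [98 96]
  4. access 47: MISS. Cache (old->new): [98 96 47]
  5. access 96: HIT. Cache (old->new): [98 96 47]
  6. access 32: MISS. Cache (old->new): [98 96 47 32]
  7. access 18: MISS. Cache (old->new): [98 96 47 32 18]
  8. access 32: HIT. Cache (old->new): [98 96 47 32 18]
  9. access 87: MISS. Cache (old->new): [98 96 47 32 18 87]
  10. access 47: HIT. Cache (old->new): [98 96 47 32 18 87]
  11. access 67: MISS. Cache (old->new): [98 96 47 32 18 87 67]
  12. access 18: HIT. Cache (old->new): [98 96 47 32 18 87 67]
  13. access 98: HIT. Cache (old->new): [98 96 47 32 18 87 67]
  14. access 87: HIT. Cache (old->new): [98 96 47 32 18 87 67]
  15. access 33: MISS. Cache (old->new): [98 96 47 32 18 87 67 33]
  16. access 87: HIT. Cache (old->new): [98 96 47 32 18 87 67 33]
  17. access 18: HIT. Cache (old->new): [98 96 47 32 18 87 67 33]
  18. access 33: HIT. Cache (old->new): [98 96 47 32 18 87 67 33]
  19. access 18: HIT. Cache (old->new): [98 96 47 32 18 87 67 33]
  20. access 33: HIT. Cache (old->new): [98 96 47 32 18 87 67 33]
  21. access 18: HIT. Cache (old->new): [98 96 47 32 18 87 67 33]
  22. access 96: HIT. Cache (old->new): [98 96 47 32 18 87 67 33]
  23. access 18: HIT. Cache (old->new): [98 96 47 32 18 87 67 33]
  24. access 68: MISS, evict 98. Cache (old->new): [96 47 32 18 87 67 33 68]
  25. access 98: MISS, evict 96. Cache (old->new): [47 32 18 87 67 33 68 98]
  26. access 87: HIT. Cache (old->new): [47 32 18 87 67 33 68 98]
  27. access 68: HIT. Cache (old->new): [47 32 18 87 67 33 68 98]
  28. access 79: MISS, evict 47. Cache (old->new): [32 18 87 67 33 68 98 79]
Total: 17 hits, 11 misses, 3 evictions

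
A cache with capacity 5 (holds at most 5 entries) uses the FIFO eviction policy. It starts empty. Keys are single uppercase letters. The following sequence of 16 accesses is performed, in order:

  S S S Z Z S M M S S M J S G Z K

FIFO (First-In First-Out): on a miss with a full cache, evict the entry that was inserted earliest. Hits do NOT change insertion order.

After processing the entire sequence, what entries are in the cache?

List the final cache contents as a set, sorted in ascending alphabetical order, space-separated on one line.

FIFO simulation (capacity=5):
  1. access S: MISS. Cache (old->new): [S]
  2. access S: HIT. Cache (old->new): [S]
  3. access S: HIT. Cache (old->new): [S]
  4. access Z: MISS. Cache (old->new): [S Z]
  5. access Z: HIT. Cache (old->new): [S Z]
  6. access S: HIT. Cache (old->new): [S Z]
  7. access M: MISS. Cache (old->new): [S Z M]
  8. access M: HIT. Cache (old->new): [S Z M]
  9. access S: HIT. Cache (old->new): [S Z M]
  10. access S: HIT. Cache (old->new): [S Z M]
  11. access M: HIT. Cache (old->new): [S Z M]
  12. access J: MISS. Cache (old->new): [S Z M J]
  13. access S: HIT. Cache (old->new): [S Z M J]
  14. access G: MISS. Cache (old->new): [S Z M J G]
  15. access Z: HIT. Cache (old->new): [S Z M J G]
  16. access K: MISS, evict S. Cache (old->new): [Z M J G K]
Total: 10 hits, 6 misses, 1 evictions

Answer: G J K M Z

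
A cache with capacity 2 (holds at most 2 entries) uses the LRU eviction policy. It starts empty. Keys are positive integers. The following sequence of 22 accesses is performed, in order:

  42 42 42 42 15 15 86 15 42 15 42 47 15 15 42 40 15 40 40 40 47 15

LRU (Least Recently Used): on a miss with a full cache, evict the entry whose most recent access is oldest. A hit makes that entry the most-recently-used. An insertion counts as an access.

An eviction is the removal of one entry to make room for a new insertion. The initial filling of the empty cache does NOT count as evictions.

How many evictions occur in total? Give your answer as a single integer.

LRU simulation (capacity=2):
  1. access 42: MISS. Cache (LRU->MRU): [42]
  2. access 42: HIT. Cache (LRU->MRU): [42]
  3. access 42: HIT. Cache (LRU->MRU): [42]
  4. access 42: HIT. Cache (LRU->MRU): [42]
  5. access 15: MISS. Cache (LRU->MRU): [42 15]
  6. access 15: HIT. Cache (LRU->MRU): [42 15]
  7. access 86: MISS, evict 42. Cache (LRU->MRU): [15 86]
  8. access 15: HIT. Cache (LRU->MRU): [86 15]
  9. access 42: MISS, evict 86. Cache (LRU->MRU): [15 42]
  10. access 15: HIT. Cache (LRU->MRU): [42 15]
  11. access 42: HIT. Cache (LRU->MRU): [15 42]
  12. access 47: MISS, evict 15. Cache (LRU->MRU): [42 47]
  13. access 15: MISS, evict 42. Cache (LRU->MRU): [47 15]
  14. access 15: HIT. Cache (LRU->MRU): [47 15]
  15. access 42: MISS, evict 47. Cache (LRU->MRU): [15 42]
  16. access 40: MISS, evict 15. Cache (LRU->MRU): [42 40]
  17. access 15: MISS, evict 42. Cache (LRU->MRU): [40 15]
  18. access 40: HIT. Cache (LRU->MRU): [15 40]
  19. access 40: HIT. Cache (LRU->MRU): [15 40]
  20. access 40: HIT. Cache (LRU->MRU): [15 40]
  21. access 47: MISS, evict 15. Cache (LRU->MRU): [40 47]
  22. access 15: MISS, evict 40. Cache (LRU->MRU): [47 15]
Total: 11 hits, 11 misses, 9 evictions

Answer: 9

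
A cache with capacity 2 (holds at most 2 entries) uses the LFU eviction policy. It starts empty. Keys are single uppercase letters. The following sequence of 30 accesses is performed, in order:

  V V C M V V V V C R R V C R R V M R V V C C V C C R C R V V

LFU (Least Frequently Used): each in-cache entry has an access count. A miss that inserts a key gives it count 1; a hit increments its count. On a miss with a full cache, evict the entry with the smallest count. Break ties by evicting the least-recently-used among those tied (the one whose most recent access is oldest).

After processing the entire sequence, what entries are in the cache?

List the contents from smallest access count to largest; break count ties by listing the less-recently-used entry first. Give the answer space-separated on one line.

LFU simulation (capacity=2):
  1. access V: MISS. Cache: [V(c=1)]
  2. access V: HIT, count now 2. Cache: [V(c=2)]
  3. access C: MISS. Cache: [C(c=1) V(c=2)]
  4. access M: MISS, evict C(c=1). Cache: [M(c=1) V(c=2)]
  5. access V: HIT, count now 3. Cache: [M(c=1) V(c=3)]
  6. access V: HIT, count now 4. Cache: [M(c=1) V(c=4)]
  7. access V: HIT, count now 5. Cache: [M(c=1) V(c=5)]
  8. access V: HIT, count now 6. Cache: [M(c=1) V(c=6)]
  9. access C: MISS, evict M(c=1). Cache: [C(c=1) V(c=6)]
  10. access R: MISS, evict C(c=1). Cache: [R(c=1) V(c=6)]
  11. access R: HIT, count now 2. Cache: [R(c=2) V(c=6)]
  12. access V: HIT, count now 7. Cache: [R(c=2) V(c=7)]
  13. access C: MISS, evict R(c=2). Cache: [C(c=1) V(c=7)]
  14. access R: MISS, evict C(c=1). Cache: [R(c=1) V(c=7)]
  15. access R: HIT, count now 2. Cache: [R(c=2) V(c=7)]
  16. access V: HIT, count now 8. Cache: [R(c=2) V(c=8)]
  17. access M: MISS, evict R(c=2). Cache: [M(c=1) V(c=8)]
  18. access R: MISS, evict M(c=1). Cache: [R(c=1) V(c=8)]
  19. access V: HIT, count now 9. Cache: [R(c=1) V(c=9)]
  20. access V: HIT, count now 10. Cache: [R(c=1) V(c=10)]
  21. access C: MISS, evict R(c=1). Cache: [C(c=1) V(c=10)]
  22. access C: HIT, count now 2. Cache: [C(c=2) V(c=10)]
  23. access V: HIT, count now 11. Cache: [C(c=2) V(c=11)]
  24. access C: HIT, count now 3. Cache: [C(c=3) V(c=11)]
  25. access C: HIT, count now 4. Cache: [C(c=4) V(c=11)]
  26. access R: MISS, evict C(c=4). Cache: [R(c=1) V(c=11)]
  27. access C: MISS, evict R(c=1). Cache: [C(c=1) V(c=11)]
  28. access R: MISS, evict C(c=1). Cache: [R(c=1) V(c=11)]
  29. access V: HIT, count now 12. Cache: [R(c=1) V(c=12)]
  30. access V: HIT, count now 13. Cache: [R(c=1) V(c=13)]
Total: 17 hits, 13 misses, 11 evictions

Answer: R V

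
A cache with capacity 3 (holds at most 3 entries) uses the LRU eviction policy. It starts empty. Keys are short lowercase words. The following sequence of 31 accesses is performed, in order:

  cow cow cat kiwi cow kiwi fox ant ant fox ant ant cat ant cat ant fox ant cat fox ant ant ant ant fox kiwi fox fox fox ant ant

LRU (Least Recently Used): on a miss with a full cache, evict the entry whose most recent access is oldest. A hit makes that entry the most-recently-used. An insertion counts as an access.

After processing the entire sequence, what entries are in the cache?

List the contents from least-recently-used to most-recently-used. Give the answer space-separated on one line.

Answer: kiwi fox ant

Derivation:
LRU simulation (capacity=3):
  1. access cow: MISS. Cache (LRU->MRU): [cow]
  2. access cow: HIT. Cache (LRU->MRU): [cow]
  3. access cat: MISS. Cache (LRU->MRU): [cow cat]
  4. access kiwi: MISS. Cache (LRU->MRU): [cow cat kiwi]
  5. access cow: HIT. Cache (LRU->MRU): [cat kiwi cow]
  6. access kiwi: HIT. Cache (LRU->MRU): [cat cow kiwi]
  7. access fox: MISS, evict cat. Cache (LRU->MRU): [cow kiwi fox]
  8. access ant: MISS, evict cow. Cache (LRU->MRU): [kiwi fox ant]
  9. access ant: HIT. Cache (LRU->MRU): [kiwi fox ant]
  10. access fox: HIT. Cache (LRU->MRU): [kiwi ant fox]
  11. access ant: HIT. Cache (LRU->MRU): [kiwi fox ant]
  12. access ant: HIT. Cache (LRU->MRU): [kiwi fox ant]
  13. access cat: MISS, evict kiwi. Cache (LRU->MRU): [fox ant cat]
  14. access ant: HIT. Cache (LRU->MRU): [fox cat ant]
  15. access cat: HIT. Cache (LRU->MRU): [fox ant cat]
  16. access ant: HIT. Cache (LRU->MRU): [fox cat ant]
  17. access fox: HIT. Cache (LRU->MRU): [cat ant fox]
  18. access ant: HIT. Cache (LRU->MRU): [cat fox ant]
  19. access cat: HIT. Cache (LRU->MRU): [fox ant cat]
  20. access fox: HIT. Cache (LRU->MRU): [ant cat fox]
  21. access ant: HIT. Cache (LRU->MRU): [cat fox ant]
  22. access ant: HIT. Cache (LRU->MRU): [cat fox ant]
  23. access ant: HIT. Cache (LRU->MRU): [cat fox ant]
  24. access ant: HIT. Cache (LRU->MRU): [cat fox ant]
  25. access fox: HIT. Cache (LRU->MRU): [cat ant fox]
  26. access kiwi: MISS, evict cat. Cache (LRU->MRU): [ant fox kiwi]
  27. access fox: HIT. Cache (LRU->MRU): [ant kiwi fox]
  28. access fox: HIT. Cache (LRU->MRU): [ant kiwi fox]
  29. access fox: HIT. Cache (LRU->MRU): [ant kiwi fox]
  30. access ant: HIT. Cache (LRU->MRU): [kiwi fox ant]
  31. access ant: HIT. Cache (LRU->MRU): [kiwi fox ant]
Total: 24 hits, 7 misses, 4 evictions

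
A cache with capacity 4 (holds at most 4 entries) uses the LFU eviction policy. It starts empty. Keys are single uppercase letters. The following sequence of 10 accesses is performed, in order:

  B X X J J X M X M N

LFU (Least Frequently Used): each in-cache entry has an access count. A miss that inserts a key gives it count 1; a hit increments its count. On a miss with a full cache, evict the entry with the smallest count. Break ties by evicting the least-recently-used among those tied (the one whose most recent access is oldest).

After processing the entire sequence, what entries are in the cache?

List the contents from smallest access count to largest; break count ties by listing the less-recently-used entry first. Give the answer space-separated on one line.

Answer: N J M X

Derivation:
LFU simulation (capacity=4):
  1. access B: MISS. Cache: [B(c=1)]
  2. access X: MISS. Cache: [B(c=1) X(c=1)]
  3. access X: HIT, count now 2. Cache: [B(c=1) X(c=2)]
  4. access J: MISS. Cache: [B(c=1) J(c=1) X(c=2)]
  5. access J: HIT, count now 2. Cache: [B(c=1) X(c=2) J(c=2)]
  6. access X: HIT, count now 3. Cache: [B(c=1) J(c=2) X(c=3)]
  7. access M: MISS. Cache: [B(c=1) M(c=1) J(c=2) X(c=3)]
  8. access X: HIT, count now 4. Cache: [B(c=1) M(c=1) J(c=2) X(c=4)]
  9. access M: HIT, count now 2. Cache: [B(c=1) J(c=2) M(c=2) X(c=4)]
  10. access N: MISS, evict B(c=1). Cache: [N(c=1) J(c=2) M(c=2) X(c=4)]
Total: 5 hits, 5 misses, 1 evictions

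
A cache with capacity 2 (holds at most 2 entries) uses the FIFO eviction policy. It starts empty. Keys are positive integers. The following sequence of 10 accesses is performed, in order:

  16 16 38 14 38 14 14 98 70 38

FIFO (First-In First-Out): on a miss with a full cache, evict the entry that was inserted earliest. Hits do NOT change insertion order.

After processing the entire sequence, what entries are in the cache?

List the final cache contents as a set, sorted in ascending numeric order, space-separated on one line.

Answer: 38 70

Derivation:
FIFO simulation (capacity=2):
  1. access 16: MISS. Cache (old->new): [16]
  2. access 16: HIT. Cache (old->new): [16]
  3. access 38: MISS. Cache (old->new): [16 38]
  4. access 14: MISS, evict 16. Cache (old->new): [38 14]
  5. access 38: HIT. Cache (old->new): [38 14]
  6. access 14: HIT. Cache (old->new): [38 14]
  7. access 14: HIT. Cache (old->new): [38 14]
  8. access 98: MISS, evict 38. Cache (old->new): [14 98]
  9. access 70: MISS, evict 14. Cache (old->new): [98 70]
  10. access 38: MISS, evict 98. Cache (old->new): [70 38]
Total: 4 hits, 6 misses, 4 evictions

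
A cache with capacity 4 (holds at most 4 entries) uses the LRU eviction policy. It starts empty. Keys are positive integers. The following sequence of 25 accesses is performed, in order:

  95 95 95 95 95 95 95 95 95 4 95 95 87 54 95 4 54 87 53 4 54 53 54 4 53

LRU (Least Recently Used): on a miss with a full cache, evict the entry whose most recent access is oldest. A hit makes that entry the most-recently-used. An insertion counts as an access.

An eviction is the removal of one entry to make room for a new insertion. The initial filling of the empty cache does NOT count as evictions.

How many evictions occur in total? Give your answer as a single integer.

LRU simulation (capacity=4):
  1. access 95: MISS. Cache (LRU->MRU): [95]
  2. access 95: HIT. Cache (LRU->MRU): [95]
  3. access 95: HIT. Cache (LRU->MRU): [95]
  4. access 95: HIT. Cache (LRU->MRU): [95]
  5. access 95: HIT. Cache (LRU->MRU): [95]
  6. access 95: HIT. Cache (LRU->MRU): [95]
  7. access 95: HIT. Cache (LRU->MRU): [95]
  8. access 95: HIT. Cache (LRU->MRU): [95]
  9. access 95: HIT. Cache (LRU->MRU): [95]
  10. access 4: MISS. Cache (LRU->MRU): [95 4]
  11. access 95: HIT. Cache (LRU->MRU): [4 95]
  12. access 95: HIT. Cache (LRU->MRU): [4 95]
  13. access 87: MISS. Cache (LRU->MRU): [4 95 87]
  14. access 54: MISS. Cache (LRU->MRU): [4 95 87 54]
  15. access 95: HIT. Cache (LRU->MRU): [4 87 54 95]
  16. access 4: HIT. Cache (LRU->MRU): [87 54 95 4]
  17. access 54: HIT. Cache (LRU->MRU): [87 95 4 54]
  18. access 87: HIT. Cache (LRU->MRU): [95 4 54 87]
  19. access 53: MISS, evict 95. Cache (LRU->MRU): [4 54 87 53]
  20. access 4: HIT. Cache (LRU->MRU): [54 87 53 4]
  21. access 54: HIT. Cache (LRU->MRU): [87 53 4 54]
  22. access 53: HIT. Cache (LRU->MRU): [87 4 54 53]
  23. access 54: HIT. Cache (LRU->MRU): [87 4 53 54]
  24. access 4: HIT. Cache (LRU->MRU): [87 53 54 4]
  25. access 53: HIT. Cache (LRU->MRU): [87 54 4 53]
Total: 20 hits, 5 misses, 1 evictions

Answer: 1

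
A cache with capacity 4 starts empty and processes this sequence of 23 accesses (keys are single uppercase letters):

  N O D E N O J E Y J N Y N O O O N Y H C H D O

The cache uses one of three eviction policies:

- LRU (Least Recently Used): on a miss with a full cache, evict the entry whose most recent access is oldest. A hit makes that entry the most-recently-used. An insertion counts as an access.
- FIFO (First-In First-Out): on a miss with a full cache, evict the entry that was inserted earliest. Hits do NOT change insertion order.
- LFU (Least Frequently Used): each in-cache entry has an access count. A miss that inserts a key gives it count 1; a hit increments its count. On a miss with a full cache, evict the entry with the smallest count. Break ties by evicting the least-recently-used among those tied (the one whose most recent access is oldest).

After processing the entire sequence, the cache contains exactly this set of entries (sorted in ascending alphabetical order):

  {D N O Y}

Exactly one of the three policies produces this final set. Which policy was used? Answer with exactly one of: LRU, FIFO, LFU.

Simulating under each policy and comparing final sets:
  LRU: final set = {C D H O} -> differs
  FIFO: final set = {C D H O} -> differs
  LFU: final set = {D N O Y} -> MATCHES target
Only LFU produces the target set.

Answer: LFU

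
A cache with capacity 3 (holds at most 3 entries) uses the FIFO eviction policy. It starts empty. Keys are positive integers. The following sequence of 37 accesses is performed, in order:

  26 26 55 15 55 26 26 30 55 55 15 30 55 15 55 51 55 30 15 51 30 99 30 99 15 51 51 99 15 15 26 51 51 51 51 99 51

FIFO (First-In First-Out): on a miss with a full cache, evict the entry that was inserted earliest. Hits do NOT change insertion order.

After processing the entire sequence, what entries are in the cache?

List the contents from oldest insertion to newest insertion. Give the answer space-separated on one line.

Answer: 26 99 51

Derivation:
FIFO simulation (capacity=3):
  1. access 26: MISS. Cache (old->new): [26]
  2. access 26: HIT. Cache (old->new): [26]
  3. access 55: MISS. Cache (old->new): [26 55]
  4. access 15: MISS. Cache (old->new): [26 55 15]
  5. access 55: HIT. Cache (old->new): [26 55 15]
  6. access 26: HIT. Cache (old->new): [26 55 15]
  7. access 26: HIT. Cache (old->new): [26 55 15]
  8. access 30: MISS, evict 26. Cache (old->new): [55 15 30]
  9. access 55: HIT. Cache (old->new): [55 15 30]
  10. access 55: HIT. Cache (old->new): [55 15 30]
  11. access 15: HIT. Cache (old->new): [55 15 30]
  12. access 30: HIT. Cache (old->new): [55 15 30]
  13. access 55: HIT. Cache (old->new): [55 15 30]
  14. access 15: HIT. Cache (old->new): [55 15 30]
  15. access 55: HIT. Cache (old->new): [55 15 30]
  16. access 51: MISS, evict 55. Cache (old->new): [15 30 51]
  17. access 55: MISS, evict 15. Cache (old->new): [30 51 55]
  18. access 30: HIT. Cache (old->new): [30 51 55]
  19. access 15: MISS, evict 30. Cache (old->new): [51 55 15]
  20. access 51: HIT. Cache (old->new): [51 55 15]
  21. access 30: MISS, evict 51. Cache (old->new): [55 15 30]
  22. access 99: MISS, evict 55. Cache (old->new): [15 30 99]
  23. access 30: HIT. Cache (old->new): [15 30 99]
  24. access 99: HIT. Cache (old->new): [15 30 99]
  25. access 15: HIT. Cache (old->new): [15 30 99]
  26. access 51: MISS, evict 15. Cache (old->new): [30 99 51]
  27. access 51: HIT. Cache (old->new): [30 99 51]
  28. access 99: HIT. Cache (old->new): [30 99 51]
  29. access 15: MISS, evict 30. Cache (old->new): [99 51 15]
  30. access 15: HIT. Cache (old->new): [99 51 15]
  31. access 26: MISS, evict 99. Cache (old->new): [51 15 26]
  32. access 51: HIT. Cache (old->new): [51 15 26]
  33. access 51: HIT. Cache (old->new): [51 15 26]
  34. access 51: HIT. Cache (old->new): [51 15 26]
  35. access 51: HIT. Cache (old->new): [51 15 26]
  36. access 99: MISS, evict 51. Cache (old->new): [15 26 99]
  37. access 51: MISS, evict 15. Cache (old->new): [26 99 51]
Total: 23 hits, 14 misses, 11 evictions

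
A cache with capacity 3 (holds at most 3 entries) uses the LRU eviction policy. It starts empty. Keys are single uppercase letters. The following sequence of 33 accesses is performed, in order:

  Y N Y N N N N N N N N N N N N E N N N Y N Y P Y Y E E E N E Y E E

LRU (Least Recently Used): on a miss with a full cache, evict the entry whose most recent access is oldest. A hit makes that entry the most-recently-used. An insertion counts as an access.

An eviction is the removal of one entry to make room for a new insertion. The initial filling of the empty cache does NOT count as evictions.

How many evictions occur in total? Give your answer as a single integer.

Answer: 3

Derivation:
LRU simulation (capacity=3):
  1. access Y: MISS. Cache (LRU->MRU): [Y]
  2. access N: MISS. Cache (LRU->MRU): [Y N]
  3. access Y: HIT. Cache (LRU->MRU): [N Y]
  4. access N: HIT. Cache (LRU->MRU): [Y N]
  5. access N: HIT. Cache (LRU->MRU): [Y N]
  6. access N: HIT. Cache (LRU->MRU): [Y N]
  7. access N: HIT. Cache (LRU->MRU): [Y N]
  8. access N: HIT. Cache (LRU->MRU): [Y N]
  9. access N: HIT. Cache (LRU->MRU): [Y N]
  10. access N: HIT. Cache (LRU->MRU): [Y N]
  11. access N: HIT. Cache (LRU->MRU): [Y N]
  12. access N: HIT. Cache (LRU->MRU): [Y N]
  13. access N: HIT. Cache (LRU->MRU): [Y N]
  14. access N: HIT. Cache (LRU->MRU): [Y N]
  15. access N: HIT. Cache (LRU->MRU): [Y N]
  16. access E: MISS. Cache (LRU->MRU): [Y N E]
  17. access N: HIT. Cache (LRU->MRU): [Y E N]
  18. access N: HIT. Cache (LRU->MRU): [Y E N]
  19. access N: HIT. Cache (LRU->MRU): [Y E N]
  20. access Y: HIT. Cache (LRU->MRU): [E N Y]
  21. access N: HIT. Cache (LRU->MRU): [E Y N]
  22. access Y: HIT. Cache (LRU->MRU): [E N Y]
  23. access P: MISS, evict E. Cache (LRU->MRU): [N Y P]
  24. access Y: HIT. Cache (LRU->MRU): [N P Y]
  25. access Y: HIT. Cache (LRU->MRU): [N P Y]
  26. access E: MISS, evict N. Cache (LRU->MRU): [P Y E]
  27. access E: HIT. Cache (LRU->MRU): [P Y E]
  28. access E: HIT. Cache (LRU->MRU): [P Y E]
  29. access N: MISS, evict P. Cache (LRU->MRU): [Y E N]
  30. access E: HIT. Cache (LRU->MRU): [Y N E]
  31. access Y: HIT. Cache (LRU->MRU): [N E Y]
  32. access E: HIT. Cache (LRU->MRU): [N Y E]
  33. access E: HIT. Cache (LRU->MRU): [N Y E]
Total: 27 hits, 6 misses, 3 evictions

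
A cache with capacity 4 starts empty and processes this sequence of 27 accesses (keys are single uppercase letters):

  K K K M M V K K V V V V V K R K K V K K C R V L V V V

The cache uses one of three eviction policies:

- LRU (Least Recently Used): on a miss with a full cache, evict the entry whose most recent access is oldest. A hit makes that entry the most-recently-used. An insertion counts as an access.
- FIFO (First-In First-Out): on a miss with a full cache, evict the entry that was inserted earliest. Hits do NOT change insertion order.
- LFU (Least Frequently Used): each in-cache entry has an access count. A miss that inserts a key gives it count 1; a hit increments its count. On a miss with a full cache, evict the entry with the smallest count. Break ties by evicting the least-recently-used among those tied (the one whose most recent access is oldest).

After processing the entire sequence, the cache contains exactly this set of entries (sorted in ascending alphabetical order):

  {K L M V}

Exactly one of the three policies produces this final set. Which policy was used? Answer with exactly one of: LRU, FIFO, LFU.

Answer: LFU

Derivation:
Simulating under each policy and comparing final sets:
  LRU: final set = {C L R V} -> differs
  FIFO: final set = {C L R V} -> differs
  LFU: final set = {K L M V} -> MATCHES target
Only LFU produces the target set.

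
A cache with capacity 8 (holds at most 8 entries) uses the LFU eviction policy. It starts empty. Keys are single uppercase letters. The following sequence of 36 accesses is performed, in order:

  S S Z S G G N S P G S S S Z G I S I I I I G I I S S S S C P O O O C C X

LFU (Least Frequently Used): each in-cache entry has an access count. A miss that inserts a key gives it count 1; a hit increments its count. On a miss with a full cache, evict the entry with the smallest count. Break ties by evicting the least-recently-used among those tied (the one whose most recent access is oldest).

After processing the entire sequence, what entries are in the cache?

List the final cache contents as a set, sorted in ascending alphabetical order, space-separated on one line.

Answer: C G I O P S X Z

Derivation:
LFU simulation (capacity=8):
  1. access S: MISS. Cache: [S(c=1)]
  2. access S: HIT, count now 2. Cache: [S(c=2)]
  3. access Z: MISS. Cache: [Z(c=1) S(c=2)]
  4. access S: HIT, count now 3. Cache: [Z(c=1) S(c=3)]
  5. access G: MISS. Cache: [Z(c=1) G(c=1) S(c=3)]
  6. access G: HIT, count now 2. Cache: [Z(c=1) G(c=2) S(c=3)]
  7. access N: MISS. Cache: [Z(c=1) N(c=1) G(c=2) S(c=3)]
  8. access S: HIT, count now 4. Cache: [Z(c=1) N(c=1) G(c=2) S(c=4)]
  9. access P: MISS. Cache: [Z(c=1) N(c=1) P(c=1) G(c=2) S(c=4)]
  10. access G: HIT, count now 3. Cache: [Z(c=1) N(c=1) P(c=1) G(c=3) S(c=4)]
  11. access S: HIT, count now 5. Cache: [Z(c=1) N(c=1) P(c=1) G(c=3) S(c=5)]
  12. access S: HIT, count now 6. Cache: [Z(c=1) N(c=1) P(c=1) G(c=3) S(c=6)]
  13. access S: HIT, count now 7. Cache: [Z(c=1) N(c=1) P(c=1) G(c=3) S(c=7)]
  14. access Z: HIT, count now 2. Cache: [N(c=1) P(c=1) Z(c=2) G(c=3) S(c=7)]
  15. access G: HIT, count now 4. Cache: [N(c=1) P(c=1) Z(c=2) G(c=4) S(c=7)]
  16. access I: MISS. Cache: [N(c=1) P(c=1) I(c=1) Z(c=2) G(c=4) S(c=7)]
  17. access S: HIT, count now 8. Cache: [N(c=1) P(c=1) I(c=1) Z(c=2) G(c=4) S(c=8)]
  18. access I: HIT, count now 2. Cache: [N(c=1) P(c=1) Z(c=2) I(c=2) G(c=4) S(c=8)]
  19. access I: HIT, count now 3. Cache: [N(c=1) P(c=1) Z(c=2) I(c=3) G(c=4) S(c=8)]
  20. access I: HIT, count now 4. Cache: [N(c=1) P(c=1) Z(c=2) G(c=4) I(c=4) S(c=8)]
  21. access I: HIT, count now 5. Cache: [N(c=1) P(c=1) Z(c=2) G(c=4) I(c=5) S(c=8)]
  22. access G: HIT, count now 5. Cache: [N(c=1) P(c=1) Z(c=2) I(c=5) G(c=5) S(c=8)]
  23. access I: HIT, count now 6. Cache: [N(c=1) P(c=1) Z(c=2) G(c=5) I(c=6) S(c=8)]
  24. access I: HIT, count now 7. Cache: [N(c=1) P(c=1) Z(c=2) G(c=5) I(c=7) S(c=8)]
  25. access S: HIT, count now 9. Cache: [N(c=1) P(c=1) Z(c=2) G(c=5) I(c=7) S(c=9)]
  26. access S: HIT, count now 10. Cache: [N(c=1) P(c=1) Z(c=2) G(c=5) I(c=7) S(c=10)]
  27. access S: HIT, count now 11. Cache: [N(c=1) P(c=1) Z(c=2) G(c=5) I(c=7) S(c=11)]
  28. access S: HIT, count now 12. Cache: [N(c=1) P(c=1) Z(c=2) G(c=5) I(c=7) S(c=12)]
  29. access C: MISS. Cache: [N(c=1) P(c=1) C(c=1) Z(c=2) G(c=5) I(c=7) S(c=12)]
  30. access P: HIT, count now 2. Cache: [N(c=1) C(c=1) Z(c=2) P(c=2) G(c=5) I(c=7) S(c=12)]
  31. access O: MISS. Cache: [N(c=1) C(c=1) O(c=1) Z(c=2) P(c=2) G(c=5) I(c=7) S(c=12)]
  32. access O: HIT, count now 2. Cache: [N(c=1) C(c=1) Z(c=2) P(c=2) O(c=2) G(c=5) I(c=7) S(c=12)]
  33. access O: HIT, count now 3. Cache: [N(c=1) C(c=1) Z(c=2) P(c=2) O(c=3) G(c=5) I(c=7) S(c=12)]
  34. access C: HIT, count now 2. Cache: [N(c=1) Z(c=2) P(c=2) C(c=2) O(c=3) G(c=5) I(c=7) S(c=12)]
  35. access C: HIT, count now 3. Cache: [N(c=1) Z(c=2) P(c=2) O(c=3) C(c=3) G(c=5) I(c=7) S(c=12)]
  36. access X: MISS, evict N(c=1). Cache: [X(c=1) Z(c=2) P(c=2) O(c=3) C(c=3) G(c=5) I(c=7) S(c=12)]
Total: 27 hits, 9 misses, 1 evictions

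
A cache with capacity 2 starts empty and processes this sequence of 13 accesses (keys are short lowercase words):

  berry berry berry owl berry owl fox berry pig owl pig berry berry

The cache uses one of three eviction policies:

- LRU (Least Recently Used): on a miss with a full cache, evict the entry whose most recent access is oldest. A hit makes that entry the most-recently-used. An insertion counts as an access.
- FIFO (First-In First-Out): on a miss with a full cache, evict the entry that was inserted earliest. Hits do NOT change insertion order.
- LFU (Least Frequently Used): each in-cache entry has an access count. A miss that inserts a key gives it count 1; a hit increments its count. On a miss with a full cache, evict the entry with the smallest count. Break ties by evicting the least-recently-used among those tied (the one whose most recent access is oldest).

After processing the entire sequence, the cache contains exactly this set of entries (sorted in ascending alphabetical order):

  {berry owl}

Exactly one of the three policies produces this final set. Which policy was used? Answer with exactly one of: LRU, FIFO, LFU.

Answer: FIFO

Derivation:
Simulating under each policy and comparing final sets:
  LRU: final set = {berry pig} -> differs
  FIFO: final set = {berry owl} -> MATCHES target
  LFU: final set = {berry pig} -> differs
Only FIFO produces the target set.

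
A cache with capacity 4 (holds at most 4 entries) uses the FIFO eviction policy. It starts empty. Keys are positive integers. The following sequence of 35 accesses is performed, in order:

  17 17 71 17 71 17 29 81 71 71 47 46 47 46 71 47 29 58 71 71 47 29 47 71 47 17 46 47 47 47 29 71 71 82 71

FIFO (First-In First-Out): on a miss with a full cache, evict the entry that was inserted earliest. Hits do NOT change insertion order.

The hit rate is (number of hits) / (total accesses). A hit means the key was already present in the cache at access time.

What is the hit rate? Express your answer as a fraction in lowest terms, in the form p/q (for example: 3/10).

Answer: 4/7

Derivation:
FIFO simulation (capacity=4):
  1. access 17: MISS. Cache (old->new): [17]
  2. access 17: HIT. Cache (old->new): [17]
  3. access 71: MISS. Cache (old->new): [17 71]
  4. access 17: HIT. Cache (old->new): [17 71]
  5. access 71: HIT. Cache (old->new): [17 71]
  6. access 17: HIT. Cache (old->new): [17 71]
  7. access 29: MISS. Cache (old->new): [17 71 29]
  8. access 81: MISS. Cache (old->new): [17 71 29 81]
  9. access 71: HIT. Cache (old->new): [17 71 29 81]
  10. access 71: HIT. Cache (old->new): [17 71 29 81]
  11. access 47: MISS, evict 17. Cache (old->new): [71 29 81 47]
  12. access 46: MISS, evict 71. Cache (old->new): [29 81 47 46]
  13. access 47: HIT. Cache (old->new): [29 81 47 46]
  14. access 46: HIT. Cache (old->new): [29 81 47 46]
  15. access 71: MISS, evict 29. Cache (old->new): [81 47 46 71]
  16. access 47: HIT. Cache (old->new): [81 47 46 71]
  17. access 29: MISS, evict 81. Cache (old->new): [47 46 71 29]
  18. access 58: MISS, evict 47. Cache (old->new): [46 71 29 58]
  19. access 71: HIT. Cache (old->new): [46 71 29 58]
  20. access 71: HIT. Cache (old->new): [46 71 29 58]
  21. access 47: MISS, evict 46. Cache (old->new): [71 29 58 47]
  22. access 29: HIT. Cache (old->new): [71 29 58 47]
  23. access 47: HIT. Cache (old->new): [71 29 58 47]
  24. access 71: HIT. Cache (old->new): [71 29 58 47]
  25. access 47: HIT. Cache (old->new): [71 29 58 47]
  26. access 17: MISS, evict 71. Cache (old->new): [29 58 47 17]
  27. access 46: MISS, evict 29. Cache (old->new): [58 47 17 46]
  28. access 47: HIT. Cache (old->new): [58 47 17 46]
  29. access 47: HIT. Cache (old->new): [58 47 17 46]
  30. access 47: HIT. Cache (old->new): [58 47 17 46]
  31. access 29: MISS, evict 58. Cache (old->new): [47 17 46 29]
  32. access 71: MISS, evict 47. Cache (old->new): [17 46 29 71]
  33. access 71: HIT. Cache (old->new): [17 46 29 71]
  34. access 82: MISS, evict 17. Cache (old->new): [46 29 71 82]
  35. access 71: HIT. Cache (old->new): [46 29 71 82]
Total: 20 hits, 15 misses, 11 evictions

Hit rate = 20/35 = 4/7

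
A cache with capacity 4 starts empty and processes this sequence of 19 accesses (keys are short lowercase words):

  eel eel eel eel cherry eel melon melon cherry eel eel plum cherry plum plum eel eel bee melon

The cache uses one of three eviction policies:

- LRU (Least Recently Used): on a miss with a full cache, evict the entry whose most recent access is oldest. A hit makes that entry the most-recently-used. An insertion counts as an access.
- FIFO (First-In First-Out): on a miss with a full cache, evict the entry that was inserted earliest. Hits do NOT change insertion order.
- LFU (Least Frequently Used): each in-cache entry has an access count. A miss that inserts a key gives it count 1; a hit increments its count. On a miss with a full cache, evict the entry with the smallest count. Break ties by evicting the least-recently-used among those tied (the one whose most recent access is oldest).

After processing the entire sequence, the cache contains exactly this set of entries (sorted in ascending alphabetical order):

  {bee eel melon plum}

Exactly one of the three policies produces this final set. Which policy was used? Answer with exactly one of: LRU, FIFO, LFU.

Answer: LRU

Derivation:
Simulating under each policy and comparing final sets:
  LRU: final set = {bee eel melon plum} -> MATCHES target
  FIFO: final set = {bee cherry melon plum} -> differs
  LFU: final set = {cherry eel melon plum} -> differs
Only LRU produces the target set.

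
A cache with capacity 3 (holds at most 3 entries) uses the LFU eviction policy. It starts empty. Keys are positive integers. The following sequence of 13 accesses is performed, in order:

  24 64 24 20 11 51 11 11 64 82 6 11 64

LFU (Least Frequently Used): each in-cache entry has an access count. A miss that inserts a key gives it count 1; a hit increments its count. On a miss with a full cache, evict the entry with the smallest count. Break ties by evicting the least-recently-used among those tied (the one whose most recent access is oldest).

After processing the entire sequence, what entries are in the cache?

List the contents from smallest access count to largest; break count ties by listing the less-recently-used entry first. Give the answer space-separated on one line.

LFU simulation (capacity=3):
  1. access 24: MISS. Cache: [24(c=1)]
  2. access 64: MISS. Cache: [24(c=1) 64(c=1)]
  3. access 24: HIT, count now 2. Cache: [64(c=1) 24(c=2)]
  4. access 20: MISS. Cache: [64(c=1) 20(c=1) 24(c=2)]
  5. access 11: MISS, evict 64(c=1). Cache: [20(c=1) 11(c=1) 24(c=2)]
  6. access 51: MISS, evict 20(c=1). Cache: [11(c=1) 51(c=1) 24(c=2)]
  7. access 11: HIT, count now 2. Cache: [51(c=1) 24(c=2) 11(c=2)]
  8. access 11: HIT, count now 3. Cache: [51(c=1) 24(c=2) 11(c=3)]
  9. access 64: MISS, evict 51(c=1). Cache: [64(c=1) 24(c=2) 11(c=3)]
  10. access 82: MISS, evict 64(c=1). Cache: [82(c=1) 24(c=2) 11(c=3)]
  11. access 6: MISS, evict 82(c=1). Cache: [6(c=1) 24(c=2) 11(c=3)]
  12. access 11: HIT, count now 4. Cache: [6(c=1) 24(c=2) 11(c=4)]
  13. access 64: MISS, evict 6(c=1). Cache: [64(c=1) 24(c=2) 11(c=4)]
Total: 4 hits, 9 misses, 6 evictions

Answer: 64 24 11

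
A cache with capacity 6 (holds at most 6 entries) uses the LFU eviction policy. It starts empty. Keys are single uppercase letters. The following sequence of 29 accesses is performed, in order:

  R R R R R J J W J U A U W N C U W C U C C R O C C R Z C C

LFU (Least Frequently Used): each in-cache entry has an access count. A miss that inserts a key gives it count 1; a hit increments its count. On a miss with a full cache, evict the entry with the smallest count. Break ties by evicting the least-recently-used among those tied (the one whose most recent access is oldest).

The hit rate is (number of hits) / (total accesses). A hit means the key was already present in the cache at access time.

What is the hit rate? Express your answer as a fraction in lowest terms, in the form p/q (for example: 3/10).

LFU simulation (capacity=6):
  1. access R: MISS. Cache: [R(c=1)]
  2. access R: HIT, count now 2. Cache: [R(c=2)]
  3. access R: HIT, count now 3. Cache: [R(c=3)]
  4. access R: HIT, count now 4. Cache: [R(c=4)]
  5. access R: HIT, count now 5. Cache: [R(c=5)]
  6. access J: MISS. Cache: [J(c=1) R(c=5)]
  7. access J: HIT, count now 2. Cache: [J(c=2) R(c=5)]
  8. access W: MISS. Cache: [W(c=1) J(c=2) R(c=5)]
  9. access J: HIT, count now 3. Cache: [W(c=1) J(c=3) R(c=5)]
  10. access U: MISS. Cache: [W(c=1) U(c=1) J(c=3) R(c=5)]
  11. access A: MISS. Cache: [W(c=1) U(c=1) A(c=1) J(c=3) R(c=5)]
  12. access U: HIT, count now 2. Cache: [W(c=1) A(c=1) U(c=2) J(c=3) R(c=5)]
  13. access W: HIT, count now 2. Cache: [A(c=1) U(c=2) W(c=2) J(c=3) R(c=5)]
  14. access N: MISS. Cache: [A(c=1) N(c=1) U(c=2) W(c=2) J(c=3) R(c=5)]
  15. access C: MISS, evict A(c=1). Cache: [N(c=1) C(c=1) U(c=2) W(c=2) J(c=3) R(c=5)]
  16. access U: HIT, count now 3. Cache: [N(c=1) C(c=1) W(c=2) J(c=3) U(c=3) R(c=5)]
  17. access W: HIT, count now 3. Cache: [N(c=1) C(c=1) J(c=3) U(c=3) W(c=3) R(c=5)]
  18. access C: HIT, count now 2. Cache: [N(c=1) C(c=2) J(c=3) U(c=3) W(c=3) R(c=5)]
  19. access U: HIT, count now 4. Cache: [N(c=1) C(c=2) J(c=3) W(c=3) U(c=4) R(c=5)]
  20. access C: HIT, count now 3. Cache: [N(c=1) J(c=3) W(c=3) C(c=3) U(c=4) R(c=5)]
  21. access C: HIT, count now 4. Cache: [N(c=1) J(c=3) W(c=3) U(c=4) C(c=4) R(c=5)]
  22. access R: HIT, count now 6. Cache: [N(c=1) J(c=3) W(c=3) U(c=4) C(c=4) R(c=6)]
  23. access O: MISS, evict N(c=1). Cache: [O(c=1) J(c=3) W(c=3) U(c=4) C(c=4) R(c=6)]
  24. access C: HIT, count now 5. Cache: [O(c=1) J(c=3) W(c=3) U(c=4) C(c=5) R(c=6)]
  25. access C: HIT, count now 6. Cache: [O(c=1) J(c=3) W(c=3) U(c=4) R(c=6) C(c=6)]
  26. access R: HIT, count now 7. Cache: [O(c=1) J(c=3) W(c=3) U(c=4) C(c=6) R(c=7)]
  27. access Z: MISS, evict O(c=1). Cache: [Z(c=1) J(c=3) W(c=3) U(c=4) C(c=6) R(c=7)]
  28. access C: HIT, count now 7. Cache: [Z(c=1) J(c=3) W(c=3) U(c=4) R(c=7) C(c=7)]
  29. access C: HIT, count now 8. Cache: [Z(c=1) J(c=3) W(c=3) U(c=4) R(c=7) C(c=8)]
Total: 20 hits, 9 misses, 3 evictions

Hit rate = 20/29

Answer: 20/29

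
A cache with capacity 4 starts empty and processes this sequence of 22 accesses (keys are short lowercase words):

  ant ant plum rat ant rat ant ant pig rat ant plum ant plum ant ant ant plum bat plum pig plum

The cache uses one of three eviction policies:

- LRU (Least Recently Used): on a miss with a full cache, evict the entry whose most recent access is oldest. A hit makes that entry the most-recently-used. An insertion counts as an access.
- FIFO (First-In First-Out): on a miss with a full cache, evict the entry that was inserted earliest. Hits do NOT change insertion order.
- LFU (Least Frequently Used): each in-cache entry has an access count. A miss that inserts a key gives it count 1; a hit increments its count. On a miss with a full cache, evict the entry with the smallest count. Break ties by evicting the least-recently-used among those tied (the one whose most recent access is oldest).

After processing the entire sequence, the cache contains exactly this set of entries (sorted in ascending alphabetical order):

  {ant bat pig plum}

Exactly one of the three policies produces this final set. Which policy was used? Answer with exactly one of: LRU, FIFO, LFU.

Answer: LRU

Derivation:
Simulating under each policy and comparing final sets:
  LRU: final set = {ant bat pig plum} -> MATCHES target
  FIFO: final set = {bat pig plum rat} -> differs
  LFU: final set = {ant pig plum rat} -> differs
Only LRU produces the target set.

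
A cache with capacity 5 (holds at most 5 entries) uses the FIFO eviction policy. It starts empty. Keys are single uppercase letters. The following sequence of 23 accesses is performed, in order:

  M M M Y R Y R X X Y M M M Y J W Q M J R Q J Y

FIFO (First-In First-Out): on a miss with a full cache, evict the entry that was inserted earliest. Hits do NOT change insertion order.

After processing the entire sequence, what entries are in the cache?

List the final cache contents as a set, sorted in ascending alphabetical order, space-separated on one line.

Answer: M Q R W Y

Derivation:
FIFO simulation (capacity=5):
  1. access M: MISS. Cache (old->new): [M]
  2. access M: HIT. Cache (old->new): [M]
  3. access M: HIT. Cache (old->new): [M]
  4. access Y: MISS. Cache (old->new): [M Y]
  5. access R: MISS. Cache (old->new): [M Y R]
  6. access Y: HIT. Cache (old->new): [M Y R]
  7. access R: HIT. Cache (old->new): [M Y R]
  8. access X: MISS. Cache (old->new): [M Y R X]
  9. access X: HIT. Cache (old->new): [M Y R X]
  10. access Y: HIT. Cache (old->new): [M Y R X]
  11. access M: HIT. Cache (old->new): [M Y R X]
  12. access M: HIT. Cache (old->new): [M Y R X]
  13. access M: HIT. Cache (old->new): [M Y R X]
  14. access Y: HIT. Cache (old->new): [M Y R X]
  15. access J: MISS. Cache (old->new): [M Y R X J]
  16. access W: MISS, evict M. Cache (old->new): [Y R X J W]
  17. access Q: MISS, evict Y. Cache (old->new): [R X J W Q]
  18. access M: MISS, evict R. Cache (old->new): [X J W Q M]
  19. access J: HIT. Cache (old->new): [X J W Q M]
  20. access R: MISS, evict X. Cache (old->new): [J W Q M R]
  21. access Q: HIT. Cache (old->new): [J W Q M R]
  22. access J: HIT. Cache (old->new): [J W Q M R]
  23. access Y: MISS, evict J. Cache (old->new): [W Q M R Y]
Total: 13 hits, 10 misses, 5 evictions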